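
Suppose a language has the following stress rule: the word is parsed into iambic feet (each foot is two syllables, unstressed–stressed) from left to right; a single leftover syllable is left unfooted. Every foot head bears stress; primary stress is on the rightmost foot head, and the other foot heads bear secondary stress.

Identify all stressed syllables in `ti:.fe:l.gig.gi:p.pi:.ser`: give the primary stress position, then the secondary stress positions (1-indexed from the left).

Parse left to right into iambic (σˈσ) feet: (ti:.ˈfe:l) (gig.ˈgi:p) (pi:.ˈser).
Foot heads (stressed positions): 2, 4, 6.
End Rule Rightmost: primary stress on the rightmost head = syllable 6.
Secondary stress on 2, 4: ti:.ˌfe:l.gig.ˌgi:p.pi:.ˈser.

primary 6, secondary 2, 4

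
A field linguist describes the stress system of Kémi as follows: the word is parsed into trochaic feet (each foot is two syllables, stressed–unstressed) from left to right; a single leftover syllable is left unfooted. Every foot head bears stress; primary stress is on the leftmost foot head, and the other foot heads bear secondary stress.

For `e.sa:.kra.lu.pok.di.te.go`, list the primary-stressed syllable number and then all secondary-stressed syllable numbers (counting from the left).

primary 1, secondary 3, 5, 7

Parse left to right into trochaic (ˈσσ) feet: (ˈe.sa:) (ˈkra.lu) (ˈpok.di) (ˈte.go).
Foot heads (stressed positions): 1, 3, 5, 7.
End Rule Leftmost: primary stress on the leftmost head = syllable 1.
Secondary stress on 3, 5, 7: ˈe.sa:.ˌkra.lu.ˌpok.di.ˌte.go.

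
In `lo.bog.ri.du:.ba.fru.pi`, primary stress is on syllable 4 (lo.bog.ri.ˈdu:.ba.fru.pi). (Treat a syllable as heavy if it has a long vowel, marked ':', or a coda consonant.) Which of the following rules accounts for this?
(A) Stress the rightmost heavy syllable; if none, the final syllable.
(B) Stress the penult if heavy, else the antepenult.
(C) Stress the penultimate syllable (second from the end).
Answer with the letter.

A

Rule A → syllable 4 ✓.
Rule B → syllable 5 (observed: 4).
Rule C → syllable 6 (observed: 4).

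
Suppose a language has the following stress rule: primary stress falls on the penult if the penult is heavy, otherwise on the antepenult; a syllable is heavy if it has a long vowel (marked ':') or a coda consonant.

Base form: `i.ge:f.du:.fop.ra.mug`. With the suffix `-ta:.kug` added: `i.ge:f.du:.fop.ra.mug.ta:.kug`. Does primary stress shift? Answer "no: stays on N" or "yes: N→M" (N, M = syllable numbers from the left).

Base `i.ge:f.du:.fop.ra.mug` (6 syllables):
  Weights: 4 fop H, 5 ra L, 6 mug H.
  The penult (syllable 5, ra) is light, so stress falls on the antepenult (syllable 4, fop).
  → primary stress on syllable 4.
Suffixed `i.ge:f.du:.fop.ra.mug.ta:.kug` (8 syllables):
  Weights: 6 mug H, 7 ta: H, 8 kug H.
  The penult (syllable 7, ta:) is heavy, so it takes stress.
  → primary stress on syllable 7.

yes: 4→7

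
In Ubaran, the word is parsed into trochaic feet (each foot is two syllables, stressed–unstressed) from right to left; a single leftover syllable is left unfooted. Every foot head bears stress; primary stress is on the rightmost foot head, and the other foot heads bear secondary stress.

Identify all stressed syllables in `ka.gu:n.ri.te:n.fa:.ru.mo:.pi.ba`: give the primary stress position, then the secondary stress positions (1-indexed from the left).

Parse right to left into trochaic (ˈσσ) feet: ka (ˈgu:n.ri) (ˈte:n.fa:) (ˈru.mo:) (ˈpi.ba). Syllable 1 is left unfooted.
Foot heads (stressed positions): 2, 4, 6, 8.
End Rule Rightmost: primary stress on the rightmost head = syllable 8.
Secondary stress on 2, 4, 6: ka.ˌgu:n.ri.ˌte:n.fa:.ˌru.mo:.ˈpi.ba.

primary 8, secondary 2, 4, 6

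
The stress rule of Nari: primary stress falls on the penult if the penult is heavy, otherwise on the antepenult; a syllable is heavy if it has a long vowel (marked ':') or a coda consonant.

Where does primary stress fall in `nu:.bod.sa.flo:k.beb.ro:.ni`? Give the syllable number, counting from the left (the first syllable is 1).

6

Weights: 5 beb H, 6 ro: H, 7 ni L.
The penult (syllable 6, ro:) is heavy, so it takes stress.
Primary stress: syllable 6 → nu:.bod.sa.flo:k.beb.ˈro:.ni.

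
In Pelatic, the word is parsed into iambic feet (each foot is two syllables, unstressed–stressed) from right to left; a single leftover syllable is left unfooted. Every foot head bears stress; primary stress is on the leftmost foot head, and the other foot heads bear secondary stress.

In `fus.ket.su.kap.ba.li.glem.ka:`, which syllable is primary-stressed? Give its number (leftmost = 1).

Parse right to left into iambic (σˈσ) feet: (fus.ˈket) (su.ˈkap) (ba.ˈli) (glem.ˈka:).
Foot heads (stressed positions): 2, 4, 6, 8.
End Rule Leftmost: primary stress on the leftmost head = syllable 2.
Primary stress: syllable 2 → fus.ˈket.su.kap.ba.li.glem.ka:.

2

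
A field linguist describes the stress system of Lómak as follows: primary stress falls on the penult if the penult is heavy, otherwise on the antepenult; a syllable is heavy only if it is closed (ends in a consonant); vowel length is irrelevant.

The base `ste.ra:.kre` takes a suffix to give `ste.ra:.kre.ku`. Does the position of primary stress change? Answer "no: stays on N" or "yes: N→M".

Base `ste.ra:.kre` (3 syllables):
  Weights: 1 ste L, 2 ra: L, 3 kre L.
  The penult (syllable 2, ra:) is light, so stress falls on the antepenult (syllable 1, ste).
  → primary stress on syllable 1.
Suffixed `ste.ra:.kre.ku` (4 syllables):
  Weights: 2 ra: L, 3 kre L, 4 ku L.
  The penult (syllable 3, kre) is light, so stress falls on the antepenult (syllable 2, ra:).
  → primary stress on syllable 2.

yes: 1→2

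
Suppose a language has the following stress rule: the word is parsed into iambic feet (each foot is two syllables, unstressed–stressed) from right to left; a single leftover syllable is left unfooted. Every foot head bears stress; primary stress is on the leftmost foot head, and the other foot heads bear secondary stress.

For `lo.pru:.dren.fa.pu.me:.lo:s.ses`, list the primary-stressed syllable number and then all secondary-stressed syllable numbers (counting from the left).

primary 2, secondary 4, 6, 8

Parse right to left into iambic (σˈσ) feet: (lo.ˈpru:) (dren.ˈfa) (pu.ˈme:) (lo:s.ˈses).
Foot heads (stressed positions): 2, 4, 6, 8.
End Rule Leftmost: primary stress on the leftmost head = syllable 2.
Secondary stress on 4, 6, 8: lo.ˈpru:.dren.ˌfa.pu.ˌme:.lo:s.ˌses.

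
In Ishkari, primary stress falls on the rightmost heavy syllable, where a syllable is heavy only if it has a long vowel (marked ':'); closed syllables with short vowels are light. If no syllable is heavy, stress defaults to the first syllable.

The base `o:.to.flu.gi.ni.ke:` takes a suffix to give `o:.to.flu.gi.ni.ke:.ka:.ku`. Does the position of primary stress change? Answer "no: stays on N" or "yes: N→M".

Base `o:.to.flu.gi.ni.ke:` (6 syllables):
  Weights: 1 o: H, 2 to L, 3 flu L, 4 gi L, 5 ni L, 6 ke: H.
  Heavy syllables in the domain: 1, 6. The rightmost is syllable 6 (ke:).
  → primary stress on syllable 6.
Suffixed `o:.to.flu.gi.ni.ke:.ka:.ku` (8 syllables):
  Weights: 1 o: H, 2 to L, 3 flu L, 4 gi L, 5 ni L, 6 ke: H, 7 ka: H, 8 ku L.
  Heavy syllables in the domain: 1, 6, 7. The rightmost is syllable 7 (ka:).
  → primary stress on syllable 7.

yes: 6→7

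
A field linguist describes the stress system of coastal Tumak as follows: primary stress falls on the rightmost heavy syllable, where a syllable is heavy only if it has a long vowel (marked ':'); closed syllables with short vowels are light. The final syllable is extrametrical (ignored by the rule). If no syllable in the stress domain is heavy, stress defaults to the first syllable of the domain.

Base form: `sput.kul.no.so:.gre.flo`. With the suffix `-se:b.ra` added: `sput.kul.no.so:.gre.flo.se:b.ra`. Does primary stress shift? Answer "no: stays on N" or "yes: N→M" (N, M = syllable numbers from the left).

yes: 4→7

Base `sput.kul.no.so:.gre.flo` (6 syllables):
  The final syllable (6, flo) is extrametrical; the stress domain is syllables 1–5.
  Weights: 1 sput L, 2 kul L, 3 no L, 4 so: H, 5 gre L.
  Heavy syllables in the domain: 4. The rightmost is syllable 4 (so:).
  → primary stress on syllable 4.
Suffixed `sput.kul.no.so:.gre.flo.se:b.ra` (8 syllables):
  The final syllable (8, ra) is extrametrical; the stress domain is syllables 1–7.
  Weights: 1 sput L, 2 kul L, 3 no L, 4 so: H, 5 gre L, 6 flo L, 7 se:b H.
  Heavy syllables in the domain: 4, 7. The rightmost is syllable 7 (se:b).
  → primary stress on syllable 7.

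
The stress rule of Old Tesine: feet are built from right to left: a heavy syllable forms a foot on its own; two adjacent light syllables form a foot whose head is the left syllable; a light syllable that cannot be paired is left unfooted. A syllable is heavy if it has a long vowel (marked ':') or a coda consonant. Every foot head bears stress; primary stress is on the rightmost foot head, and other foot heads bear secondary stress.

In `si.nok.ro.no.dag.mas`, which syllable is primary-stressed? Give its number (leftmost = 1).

6

Weights: 1 si L, 2 nok H, 3 ro L, 4 no L, 5 dag H, 6 mas H.
Parse right to left (heavy = foot alone; LL = one foot; stranded L unfooted): si (ˈnok) (ˈro.no) (ˈdag) (ˈmas).
Foot heads: 2, 3, 5, 6.
Primary stress on the rightmost head = syllable 6.
Primary stress: syllable 6 → si.nok.ro.no.dag.ˈmas.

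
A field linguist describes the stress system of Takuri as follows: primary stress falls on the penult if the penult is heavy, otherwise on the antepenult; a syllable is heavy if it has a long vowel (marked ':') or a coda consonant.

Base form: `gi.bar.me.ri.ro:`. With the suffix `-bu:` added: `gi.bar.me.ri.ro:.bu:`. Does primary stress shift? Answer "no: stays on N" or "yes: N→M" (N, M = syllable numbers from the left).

yes: 3→5

Base `gi.bar.me.ri.ro:` (5 syllables):
  Weights: 3 me L, 4 ri L, 5 ro: H.
  The penult (syllable 4, ri) is light, so stress falls on the antepenult (syllable 3, me).
  → primary stress on syllable 3.
Suffixed `gi.bar.me.ri.ro:.bu:` (6 syllables):
  Weights: 4 ri L, 5 ro: H, 6 bu: H.
  The penult (syllable 5, ro:) is heavy, so it takes stress.
  → primary stress on syllable 5.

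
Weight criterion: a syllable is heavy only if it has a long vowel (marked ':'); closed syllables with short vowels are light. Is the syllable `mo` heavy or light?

light

`mo`: short vowel, open (no coda). Short vowel → light.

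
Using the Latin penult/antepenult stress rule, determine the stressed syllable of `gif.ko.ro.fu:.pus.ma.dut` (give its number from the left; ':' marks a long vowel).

5

Classical Latin: stress the penult if heavy (long vowel or closed), else the antepenult.
Weights: 5 pus H, 6 ma L, 7 dut H.
The penult (syllable 6, ma) is light, so stress falls on the antepenult (syllable 5, pus).
Stress on syllable 5: gif.ko.ro.fu:.ˈpus.ma.dut.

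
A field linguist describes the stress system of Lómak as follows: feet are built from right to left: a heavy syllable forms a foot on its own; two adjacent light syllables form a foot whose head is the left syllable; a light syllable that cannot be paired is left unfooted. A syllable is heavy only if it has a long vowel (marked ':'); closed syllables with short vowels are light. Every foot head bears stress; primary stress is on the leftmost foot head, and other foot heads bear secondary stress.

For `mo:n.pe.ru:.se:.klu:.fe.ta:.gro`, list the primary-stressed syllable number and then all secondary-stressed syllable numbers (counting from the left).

primary 1, secondary 3, 4, 5, 7

Weights: 1 mo:n H, 2 pe L, 3 ru: H, 4 se: H, 5 klu: H, 6 fe L, 7 ta: H, 8 gro L.
Parse right to left (heavy = foot alone; LL = one foot; stranded L unfooted): (ˈmo:n) pe (ˈru:) (ˈse:) (ˈklu:) fe (ˈta:) gro.
Foot heads: 1, 3, 4, 5, 7.
Primary stress on the leftmost head = syllable 1.
Secondary stress on 3, 4, 5, 7: ˈmo:n.pe.ˌru:.ˌse:.ˌklu:.fe.ˌta:.gro.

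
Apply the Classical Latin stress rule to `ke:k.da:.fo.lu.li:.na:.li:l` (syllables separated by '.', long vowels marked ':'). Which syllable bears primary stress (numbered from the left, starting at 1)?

Classical Latin: stress the penult if heavy (long vowel or closed), else the antepenult.
Weights: 5 li: H, 6 na: H, 7 li:l H.
The penult (syllable 6, na:) is heavy, so it takes stress.
Stress on syllable 6: ke:k.da:.fo.lu.li:.ˈna:.li:l.

6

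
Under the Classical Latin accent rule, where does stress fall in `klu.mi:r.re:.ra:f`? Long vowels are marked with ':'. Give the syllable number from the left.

3

Classical Latin: stress the penult if heavy (long vowel or closed), else the antepenult.
Weights: 2 mi:r H, 3 re: H, 4 ra:f H.
The penult (syllable 3, re:) is heavy, so it takes stress.
Stress on syllable 3: klu.mi:r.ˈre:.ra:f.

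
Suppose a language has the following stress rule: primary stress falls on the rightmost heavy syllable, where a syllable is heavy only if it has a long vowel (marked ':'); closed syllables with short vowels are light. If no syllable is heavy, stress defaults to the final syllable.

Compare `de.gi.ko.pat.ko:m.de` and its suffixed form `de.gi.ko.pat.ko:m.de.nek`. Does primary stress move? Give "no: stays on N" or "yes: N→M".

no: stays on 5

Base `de.gi.ko.pat.ko:m.de` (6 syllables):
  Weights: 1 de L, 2 gi L, 3 ko L, 4 pat L, 5 ko:m H, 6 de L.
  Heavy syllables in the domain: 5. The rightmost is syllable 5 (ko:m).
  → primary stress on syllable 5.
Suffixed `de.gi.ko.pat.ko:m.de.nek` (7 syllables):
  Weights: 1 de L, 2 gi L, 3 ko L, 4 pat L, 5 ko:m H, 6 de L, 7 nek L.
  Heavy syllables in the domain: 5. The rightmost is syllable 5 (ko:m).
  → primary stress on syllable 5.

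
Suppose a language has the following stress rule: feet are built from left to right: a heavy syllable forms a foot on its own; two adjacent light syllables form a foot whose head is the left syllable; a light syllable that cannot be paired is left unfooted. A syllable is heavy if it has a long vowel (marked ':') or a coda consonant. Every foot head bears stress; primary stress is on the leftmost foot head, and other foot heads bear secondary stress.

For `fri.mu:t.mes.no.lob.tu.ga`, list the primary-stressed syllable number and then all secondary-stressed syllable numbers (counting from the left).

primary 2, secondary 3, 5, 6

Weights: 1 fri L, 2 mu:t H, 3 mes H, 4 no L, 5 lob H, 6 tu L, 7 ga L.
Parse left to right (heavy = foot alone; LL = one foot; stranded L unfooted): fri (ˈmu:t) (ˈmes) no (ˈlob) (ˈtu.ga).
Foot heads: 2, 3, 5, 6.
Primary stress on the leftmost head = syllable 2.
Secondary stress on 3, 5, 6: fri.ˈmu:t.ˌmes.no.ˌlob.ˌtu.ga.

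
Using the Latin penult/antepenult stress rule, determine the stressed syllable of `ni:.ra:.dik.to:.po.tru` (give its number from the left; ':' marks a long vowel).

Classical Latin: stress the penult if heavy (long vowel or closed), else the antepenult.
Weights: 4 to: H, 5 po L, 6 tru L.
The penult (syllable 5, po) is light, so stress falls on the antepenult (syllable 4, to:).
Stress on syllable 4: ni:.ra:.dik.ˈto:.po.tru.

4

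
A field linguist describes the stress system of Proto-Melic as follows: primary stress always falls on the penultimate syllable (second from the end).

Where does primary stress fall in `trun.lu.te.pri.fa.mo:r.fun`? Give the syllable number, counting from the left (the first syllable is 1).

6

The word has 7 syllables; the penultimate syllable (second from the end) is syllable 6 (mo:r).
Primary stress: syllable 6 → trun.lu.te.pri.fa.ˈmo:r.fun.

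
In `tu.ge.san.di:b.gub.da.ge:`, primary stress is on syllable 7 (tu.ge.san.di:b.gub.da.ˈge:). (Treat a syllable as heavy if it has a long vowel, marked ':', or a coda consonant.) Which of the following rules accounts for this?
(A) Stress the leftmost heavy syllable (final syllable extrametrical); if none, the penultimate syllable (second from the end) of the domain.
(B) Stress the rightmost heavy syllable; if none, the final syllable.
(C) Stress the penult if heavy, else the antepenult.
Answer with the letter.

Rule A → syllable 3 (observed: 7).
Rule B → syllable 7 ✓.
Rule C → syllable 5 (observed: 7).

B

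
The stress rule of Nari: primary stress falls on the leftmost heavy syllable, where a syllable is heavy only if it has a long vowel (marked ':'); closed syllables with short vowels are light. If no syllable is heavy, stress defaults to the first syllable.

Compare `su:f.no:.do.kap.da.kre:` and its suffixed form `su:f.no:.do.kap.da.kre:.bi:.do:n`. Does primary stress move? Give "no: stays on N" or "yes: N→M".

no: stays on 1

Base `su:f.no:.do.kap.da.kre:` (6 syllables):
  Weights: 1 su:f H, 2 no: H, 3 do L, 4 kap L, 5 da L, 6 kre: H.
  Heavy syllables in the domain: 1, 2, 6. The leftmost is syllable 1 (su:f).
  → primary stress on syllable 1.
Suffixed `su:f.no:.do.kap.da.kre:.bi:.do:n` (8 syllables):
  Weights: 1 su:f H, 2 no: H, 3 do L, 4 kap L, 5 da L, 6 kre: H, 7 bi: H, 8 do:n H.
  Heavy syllables in the domain: 1, 2, 6, 7, 8. The leftmost is syllable 1 (su:f).
  → primary stress on syllable 1.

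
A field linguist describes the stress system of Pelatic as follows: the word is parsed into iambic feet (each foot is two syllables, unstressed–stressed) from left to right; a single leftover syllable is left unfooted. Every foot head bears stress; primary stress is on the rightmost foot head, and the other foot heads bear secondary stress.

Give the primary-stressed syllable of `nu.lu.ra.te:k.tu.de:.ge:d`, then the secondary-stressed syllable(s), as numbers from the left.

Parse left to right into iambic (σˈσ) feet: (nu.ˈlu) (ra.ˈte:k) (tu.ˈde:) ge:d. Syllable 7 is left unfooted.
Foot heads (stressed positions): 2, 4, 6.
End Rule Rightmost: primary stress on the rightmost head = syllable 6.
Secondary stress on 2, 4: nu.ˌlu.ra.ˌte:k.tu.ˈde:.ge:d.

primary 6, secondary 2, 4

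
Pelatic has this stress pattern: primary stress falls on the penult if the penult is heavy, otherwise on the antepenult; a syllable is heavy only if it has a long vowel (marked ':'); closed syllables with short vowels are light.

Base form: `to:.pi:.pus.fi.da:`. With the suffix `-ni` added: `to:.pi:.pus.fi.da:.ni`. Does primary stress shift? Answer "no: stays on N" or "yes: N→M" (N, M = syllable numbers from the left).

Base `to:.pi:.pus.fi.da:` (5 syllables):
  Weights: 3 pus L, 4 fi L, 5 da: H.
  The penult (syllable 4, fi) is light, so stress falls on the antepenult (syllable 3, pus).
  → primary stress on syllable 3.
Suffixed `to:.pi:.pus.fi.da:.ni` (6 syllables):
  Weights: 4 fi L, 5 da: H, 6 ni L.
  The penult (syllable 5, da:) is heavy, so it takes stress.
  → primary stress on syllable 5.

yes: 3→5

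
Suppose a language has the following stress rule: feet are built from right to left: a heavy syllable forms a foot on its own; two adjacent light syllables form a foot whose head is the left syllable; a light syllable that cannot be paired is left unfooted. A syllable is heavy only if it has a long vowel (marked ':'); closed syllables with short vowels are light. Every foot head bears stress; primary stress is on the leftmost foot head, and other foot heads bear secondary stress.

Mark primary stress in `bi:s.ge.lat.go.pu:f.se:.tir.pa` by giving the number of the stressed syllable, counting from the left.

1

Weights: 1 bi:s H, 2 ge L, 3 lat L, 4 go L, 5 pu:f H, 6 se: H, 7 tir L, 8 pa L.
Parse right to left (heavy = foot alone; LL = one foot; stranded L unfooted): (ˈbi:s) ge (ˈlat.go) (ˈpu:f) (ˈse:) (ˈtir.pa).
Foot heads: 1, 3, 5, 6, 7.
Primary stress on the leftmost head = syllable 1.
Primary stress: syllable 1 → ˈbi:s.ge.lat.go.pu:f.se:.tir.pa.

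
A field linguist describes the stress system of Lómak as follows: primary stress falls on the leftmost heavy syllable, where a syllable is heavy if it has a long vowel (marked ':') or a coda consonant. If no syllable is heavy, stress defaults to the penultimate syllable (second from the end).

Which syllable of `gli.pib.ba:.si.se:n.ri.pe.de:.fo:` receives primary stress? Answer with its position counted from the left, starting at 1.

2

Weights: 1 gli L, 2 pib H, 3 ba: H, 4 si L, 5 se:n H, 6 ri L, 7 pe L, 8 de: H, 9 fo: H.
Heavy syllables in the domain: 2, 3, 5, 8, 9. The leftmost is syllable 2 (pib).
Primary stress: syllable 2 → gli.ˈpib.ba:.si.se:n.ri.pe.de:.fo:.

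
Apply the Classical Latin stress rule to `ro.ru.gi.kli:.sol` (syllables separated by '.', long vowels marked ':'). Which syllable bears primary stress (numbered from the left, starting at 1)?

Classical Latin: stress the penult if heavy (long vowel or closed), else the antepenult.
Weights: 3 gi L, 4 kli: H, 5 sol H.
The penult (syllable 4, kli:) is heavy, so it takes stress.
Stress on syllable 4: ro.ru.gi.ˈkli:.sol.

4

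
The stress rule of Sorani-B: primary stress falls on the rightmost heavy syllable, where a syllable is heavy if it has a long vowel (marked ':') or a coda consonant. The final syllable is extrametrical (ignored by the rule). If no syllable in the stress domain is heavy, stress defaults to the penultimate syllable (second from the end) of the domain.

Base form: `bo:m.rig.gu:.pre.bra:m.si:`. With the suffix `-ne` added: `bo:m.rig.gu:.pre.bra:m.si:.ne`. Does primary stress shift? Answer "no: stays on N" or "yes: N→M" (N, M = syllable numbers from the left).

Base `bo:m.rig.gu:.pre.bra:m.si:` (6 syllables):
  The final syllable (6, si:) is extrametrical; the stress domain is syllables 1–5.
  Weights: 1 bo:m H, 2 rig H, 3 gu: H, 4 pre L, 5 bra:m H.
  Heavy syllables in the domain: 1, 2, 3, 5. The rightmost is syllable 5 (bra:m).
  → primary stress on syllable 5.
Suffixed `bo:m.rig.gu:.pre.bra:m.si:.ne` (7 syllables):
  The final syllable (7, ne) is extrametrical; the stress domain is syllables 1–6.
  Weights: 1 bo:m H, 2 rig H, 3 gu: H, 4 pre L, 5 bra:m H, 6 si: H.
  Heavy syllables in the domain: 1, 2, 3, 5, 6. The rightmost is syllable 6 (si:).
  → primary stress on syllable 6.

yes: 5→6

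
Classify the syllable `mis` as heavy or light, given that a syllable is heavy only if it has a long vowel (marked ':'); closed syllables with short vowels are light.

light

`mis`: short vowel, closed (coda /s/). Short vowel → light.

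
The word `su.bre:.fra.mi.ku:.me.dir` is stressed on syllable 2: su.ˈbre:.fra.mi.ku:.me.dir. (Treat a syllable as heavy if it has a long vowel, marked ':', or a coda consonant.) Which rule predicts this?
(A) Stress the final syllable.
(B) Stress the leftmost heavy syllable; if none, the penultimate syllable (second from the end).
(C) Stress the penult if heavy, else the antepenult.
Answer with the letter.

B

Rule A → syllable 7 (observed: 2).
Rule B → syllable 2 ✓.
Rule C → syllable 5 (observed: 2).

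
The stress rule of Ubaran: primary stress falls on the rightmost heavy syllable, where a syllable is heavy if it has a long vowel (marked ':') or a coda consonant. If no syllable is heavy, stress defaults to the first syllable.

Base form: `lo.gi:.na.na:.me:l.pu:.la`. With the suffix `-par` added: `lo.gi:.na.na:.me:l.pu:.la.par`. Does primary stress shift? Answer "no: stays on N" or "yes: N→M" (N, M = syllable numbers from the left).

Base `lo.gi:.na.na:.me:l.pu:.la` (7 syllables):
  Weights: 1 lo L, 2 gi: H, 3 na L, 4 na: H, 5 me:l H, 6 pu: H, 7 la L.
  Heavy syllables in the domain: 2, 4, 5, 6. The rightmost is syllable 6 (pu:).
  → primary stress on syllable 6.
Suffixed `lo.gi:.na.na:.me:l.pu:.la.par` (8 syllables):
  Weights: 1 lo L, 2 gi: H, 3 na L, 4 na: H, 5 me:l H, 6 pu: H, 7 la L, 8 par H.
  Heavy syllables in the domain: 2, 4, 5, 6, 8. The rightmost is syllable 8 (par).
  → primary stress on syllable 8.

yes: 6→8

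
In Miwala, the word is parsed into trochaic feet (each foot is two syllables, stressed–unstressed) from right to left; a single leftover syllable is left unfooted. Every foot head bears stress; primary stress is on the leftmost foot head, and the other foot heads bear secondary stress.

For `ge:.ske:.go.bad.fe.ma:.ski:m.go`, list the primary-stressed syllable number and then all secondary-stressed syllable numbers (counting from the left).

primary 1, secondary 3, 5, 7

Parse right to left into trochaic (ˈσσ) feet: (ˈge:.ske:) (ˈgo.bad) (ˈfe.ma:) (ˈski:m.go).
Foot heads (stressed positions): 1, 3, 5, 7.
End Rule Leftmost: primary stress on the leftmost head = syllable 1.
Secondary stress on 3, 5, 7: ˈge:.ske:.ˌgo.bad.ˌfe.ma:.ˌski:m.go.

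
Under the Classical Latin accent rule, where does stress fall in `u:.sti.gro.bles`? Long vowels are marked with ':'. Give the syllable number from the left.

2

Classical Latin: stress the penult if heavy (long vowel or closed), else the antepenult.
Weights: 2 sti L, 3 gro L, 4 bles H.
The penult (syllable 3, gro) is light, so stress falls on the antepenult (syllable 2, sti).
Stress on syllable 2: u:.ˈsti.gro.bles.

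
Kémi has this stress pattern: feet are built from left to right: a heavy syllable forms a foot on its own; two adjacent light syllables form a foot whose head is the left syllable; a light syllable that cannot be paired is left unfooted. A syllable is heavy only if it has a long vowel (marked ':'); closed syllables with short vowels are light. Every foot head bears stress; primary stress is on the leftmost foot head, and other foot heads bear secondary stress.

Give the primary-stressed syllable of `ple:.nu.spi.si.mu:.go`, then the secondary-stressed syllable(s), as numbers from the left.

Weights: 1 ple: H, 2 nu L, 3 spi L, 4 si L, 5 mu: H, 6 go L.
Parse left to right (heavy = foot alone; LL = one foot; stranded L unfooted): (ˈple:) (ˈnu.spi) si (ˈmu:) go.
Foot heads: 1, 2, 5.
Primary stress on the leftmost head = syllable 1.
Secondary stress on 2, 5: ˈple:.ˌnu.spi.si.ˌmu:.go.

primary 1, secondary 2, 5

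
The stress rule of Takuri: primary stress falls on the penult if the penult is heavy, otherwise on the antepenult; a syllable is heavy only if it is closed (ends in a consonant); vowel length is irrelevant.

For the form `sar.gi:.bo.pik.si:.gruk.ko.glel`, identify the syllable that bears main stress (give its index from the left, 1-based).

6

Weights: 6 gruk H, 7 ko L, 8 glel H.
The penult (syllable 7, ko) is light, so stress falls on the antepenult (syllable 6, gruk).
Primary stress: syllable 6 → sar.gi:.bo.pik.si:.ˈgruk.ko.glel.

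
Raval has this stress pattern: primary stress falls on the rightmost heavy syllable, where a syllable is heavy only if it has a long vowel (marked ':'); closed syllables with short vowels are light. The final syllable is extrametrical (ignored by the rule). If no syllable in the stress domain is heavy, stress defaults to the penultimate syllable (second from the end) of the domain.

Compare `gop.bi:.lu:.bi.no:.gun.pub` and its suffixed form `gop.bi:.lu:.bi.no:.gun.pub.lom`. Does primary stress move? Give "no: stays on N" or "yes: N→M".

Base `gop.bi:.lu:.bi.no:.gun.pub` (7 syllables):
  The final syllable (7, pub) is extrametrical; the stress domain is syllables 1–6.
  Weights: 1 gop L, 2 bi: H, 3 lu: H, 4 bi L, 5 no: H, 6 gun L.
  Heavy syllables in the domain: 2, 3, 5. The rightmost is syllable 5 (no:).
  → primary stress on syllable 5.
Suffixed `gop.bi:.lu:.bi.no:.gun.pub.lom` (8 syllables):
  The final syllable (8, lom) is extrametrical; the stress domain is syllables 1–7.
  Weights: 1 gop L, 2 bi: H, 3 lu: H, 4 bi L, 5 no: H, 6 gun L, 7 pub L.
  Heavy syllables in the domain: 2, 3, 5. The rightmost is syllable 5 (no:).
  → primary stress on syllable 5.

no: stays on 5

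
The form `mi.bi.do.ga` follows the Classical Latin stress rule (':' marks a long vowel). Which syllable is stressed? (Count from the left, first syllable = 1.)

Classical Latin: stress the penult if heavy (long vowel or closed), else the antepenult.
Weights: 2 bi L, 3 do L, 4 ga L.
The penult (syllable 3, do) is light, so stress falls on the antepenult (syllable 2, bi).
Stress on syllable 2: mi.ˈbi.do.ga.

2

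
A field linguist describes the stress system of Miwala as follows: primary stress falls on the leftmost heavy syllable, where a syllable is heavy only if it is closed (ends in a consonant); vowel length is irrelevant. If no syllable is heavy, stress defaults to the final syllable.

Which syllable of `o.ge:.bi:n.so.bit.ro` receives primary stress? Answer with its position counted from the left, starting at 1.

Weights: 1 o L, 2 ge: L, 3 bi:n H, 4 so L, 5 bit H, 6 ro L.
Heavy syllables in the domain: 3, 5. The leftmost is syllable 3 (bi:n).
Primary stress: syllable 3 → o.ge:.ˈbi:n.so.bit.ro.

3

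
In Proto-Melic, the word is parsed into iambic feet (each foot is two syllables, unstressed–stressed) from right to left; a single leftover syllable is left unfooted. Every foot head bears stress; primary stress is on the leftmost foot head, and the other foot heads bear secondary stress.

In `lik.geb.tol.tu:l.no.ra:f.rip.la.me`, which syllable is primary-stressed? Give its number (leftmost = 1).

3

Parse right to left into iambic (σˈσ) feet: lik (geb.ˈtol) (tu:l.ˈno) (ra:f.ˈrip) (la.ˈme). Syllable 1 is left unfooted.
Foot heads (stressed positions): 3, 5, 7, 9.
End Rule Leftmost: primary stress on the leftmost head = syllable 3.
Primary stress: syllable 3 → lik.geb.ˈtol.tu:l.no.ra:f.rip.la.me.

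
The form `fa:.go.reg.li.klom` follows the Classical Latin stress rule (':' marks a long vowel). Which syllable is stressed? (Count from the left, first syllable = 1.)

3

Classical Latin: stress the penult if heavy (long vowel or closed), else the antepenult.
Weights: 3 reg H, 4 li L, 5 klom H.
The penult (syllable 4, li) is light, so stress falls on the antepenult (syllable 3, reg).
Stress on syllable 3: fa:.go.ˈreg.li.klom.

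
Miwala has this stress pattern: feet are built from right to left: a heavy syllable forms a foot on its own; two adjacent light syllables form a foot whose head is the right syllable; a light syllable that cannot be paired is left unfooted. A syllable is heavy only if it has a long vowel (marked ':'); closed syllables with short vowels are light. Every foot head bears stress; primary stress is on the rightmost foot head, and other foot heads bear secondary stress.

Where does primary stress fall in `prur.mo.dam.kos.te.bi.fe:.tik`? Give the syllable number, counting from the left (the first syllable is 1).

7

Weights: 1 prur L, 2 mo L, 3 dam L, 4 kos L, 5 te L, 6 bi L, 7 fe: H, 8 tik L.
Parse right to left (heavy = foot alone; LL = one foot; stranded L unfooted): (prur.ˈmo) (dam.ˈkos) (te.ˈbi) (ˈfe:) tik.
Foot heads: 2, 4, 6, 7.
Primary stress on the rightmost head = syllable 7.
Primary stress: syllable 7 → prur.mo.dam.kos.te.bi.ˈfe:.tik.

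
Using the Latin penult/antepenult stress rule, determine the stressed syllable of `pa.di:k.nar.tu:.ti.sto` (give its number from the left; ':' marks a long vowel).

4

Classical Latin: stress the penult if heavy (long vowel or closed), else the antepenult.
Weights: 4 tu: H, 5 ti L, 6 sto L.
The penult (syllable 5, ti) is light, so stress falls on the antepenult (syllable 4, tu:).
Stress on syllable 4: pa.di:k.nar.ˈtu:.ti.sto.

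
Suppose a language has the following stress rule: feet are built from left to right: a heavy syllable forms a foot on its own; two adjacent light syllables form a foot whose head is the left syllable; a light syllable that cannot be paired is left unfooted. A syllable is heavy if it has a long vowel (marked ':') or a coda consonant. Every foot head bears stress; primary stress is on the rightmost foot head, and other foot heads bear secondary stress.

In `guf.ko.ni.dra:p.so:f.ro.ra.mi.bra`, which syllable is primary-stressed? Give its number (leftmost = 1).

Weights: 1 guf H, 2 ko L, 3 ni L, 4 dra:p H, 5 so:f H, 6 ro L, 7 ra L, 8 mi L, 9 bra L.
Parse left to right (heavy = foot alone; LL = one foot; stranded L unfooted): (ˈguf) (ˈko.ni) (ˈdra:p) (ˈso:f) (ˈro.ra) (ˈmi.bra).
Foot heads: 1, 2, 4, 5, 6, 8.
Primary stress on the rightmost head = syllable 8.
Primary stress: syllable 8 → guf.ko.ni.dra:p.so:f.ro.ra.ˈmi.bra.

8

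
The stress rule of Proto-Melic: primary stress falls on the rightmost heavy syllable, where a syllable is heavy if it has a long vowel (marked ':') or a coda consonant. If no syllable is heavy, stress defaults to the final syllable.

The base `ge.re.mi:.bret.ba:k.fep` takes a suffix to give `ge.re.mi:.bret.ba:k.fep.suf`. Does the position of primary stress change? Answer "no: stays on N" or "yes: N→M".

yes: 6→7

Base `ge.re.mi:.bret.ba:k.fep` (6 syllables):
  Weights: 1 ge L, 2 re L, 3 mi: H, 4 bret H, 5 ba:k H, 6 fep H.
  Heavy syllables in the domain: 3, 4, 5, 6. The rightmost is syllable 6 (fep).
  → primary stress on syllable 6.
Suffixed `ge.re.mi:.bret.ba:k.fep.suf` (7 syllables):
  Weights: 1 ge L, 2 re L, 3 mi: H, 4 bret H, 5 ba:k H, 6 fep H, 7 suf H.
  Heavy syllables in the domain: 3, 4, 5, 6, 7. The rightmost is syllable 7 (suf).
  → primary stress on syllable 7.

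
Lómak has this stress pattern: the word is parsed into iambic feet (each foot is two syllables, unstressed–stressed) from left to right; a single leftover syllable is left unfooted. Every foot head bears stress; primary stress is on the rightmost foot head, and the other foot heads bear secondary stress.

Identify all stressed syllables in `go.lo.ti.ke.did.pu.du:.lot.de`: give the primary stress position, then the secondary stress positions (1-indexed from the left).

primary 8, secondary 2, 4, 6

Parse left to right into iambic (σˈσ) feet: (go.ˈlo) (ti.ˈke) (did.ˈpu) (du:.ˈlot) de. Syllable 9 is left unfooted.
Foot heads (stressed positions): 2, 4, 6, 8.
End Rule Rightmost: primary stress on the rightmost head = syllable 8.
Secondary stress on 2, 4, 6: go.ˌlo.ti.ˌke.did.ˌpu.du:.ˈlot.de.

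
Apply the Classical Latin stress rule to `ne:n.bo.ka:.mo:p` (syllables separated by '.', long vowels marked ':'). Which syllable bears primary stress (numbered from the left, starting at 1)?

3

Classical Latin: stress the penult if heavy (long vowel or closed), else the antepenult.
Weights: 2 bo L, 3 ka: H, 4 mo:p H.
The penult (syllable 3, ka:) is heavy, so it takes stress.
Stress on syllable 3: ne:n.bo.ˈka:.mo:p.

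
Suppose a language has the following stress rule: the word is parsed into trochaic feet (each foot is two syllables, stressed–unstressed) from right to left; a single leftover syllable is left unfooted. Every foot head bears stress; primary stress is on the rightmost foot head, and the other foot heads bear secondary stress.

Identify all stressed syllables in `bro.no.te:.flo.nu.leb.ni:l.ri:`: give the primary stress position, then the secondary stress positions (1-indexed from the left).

primary 7, secondary 1, 3, 5

Parse right to left into trochaic (ˈσσ) feet: (ˈbro.no) (ˈte:.flo) (ˈnu.leb) (ˈni:l.ri:).
Foot heads (stressed positions): 1, 3, 5, 7.
End Rule Rightmost: primary stress on the rightmost head = syllable 7.
Secondary stress on 1, 3, 5: ˌbro.no.ˌte:.flo.ˌnu.leb.ˈni:l.ri:.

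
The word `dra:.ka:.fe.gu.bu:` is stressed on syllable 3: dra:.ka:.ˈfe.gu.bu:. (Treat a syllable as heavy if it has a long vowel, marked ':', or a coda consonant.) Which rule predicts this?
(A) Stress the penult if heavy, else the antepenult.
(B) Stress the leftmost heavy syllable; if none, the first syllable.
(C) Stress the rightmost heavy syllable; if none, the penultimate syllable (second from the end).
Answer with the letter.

A

Rule A → syllable 3 ✓.
Rule B → syllable 1 (observed: 3).
Rule C → syllable 5 (observed: 3).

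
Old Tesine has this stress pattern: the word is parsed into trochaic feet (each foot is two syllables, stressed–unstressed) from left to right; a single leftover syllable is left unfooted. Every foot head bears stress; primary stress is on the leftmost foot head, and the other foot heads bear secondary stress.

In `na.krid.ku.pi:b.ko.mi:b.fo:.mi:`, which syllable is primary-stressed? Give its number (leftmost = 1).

1

Parse left to right into trochaic (ˈσσ) feet: (ˈna.krid) (ˈku.pi:b) (ˈko.mi:b) (ˈfo:.mi:).
Foot heads (stressed positions): 1, 3, 5, 7.
End Rule Leftmost: primary stress on the leftmost head = syllable 1.
Primary stress: syllable 1 → ˈna.krid.ku.pi:b.ko.mi:b.fo:.mi:.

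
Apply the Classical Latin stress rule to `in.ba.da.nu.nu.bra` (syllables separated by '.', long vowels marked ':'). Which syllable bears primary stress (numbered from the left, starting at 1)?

Classical Latin: stress the penult if heavy (long vowel or closed), else the antepenult.
Weights: 4 nu L, 5 nu L, 6 bra L.
The penult (syllable 5, nu) is light, so stress falls on the antepenult (syllable 4, nu).
Stress on syllable 4: in.ba.da.ˈnu.nu.bra.

4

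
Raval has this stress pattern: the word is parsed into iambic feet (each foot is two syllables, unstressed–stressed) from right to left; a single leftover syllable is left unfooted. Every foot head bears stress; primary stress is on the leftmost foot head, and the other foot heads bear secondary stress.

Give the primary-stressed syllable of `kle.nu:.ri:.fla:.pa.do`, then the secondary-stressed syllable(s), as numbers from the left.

Parse right to left into iambic (σˈσ) feet: (kle.ˈnu:) (ri:.ˈfla:) (pa.ˈdo).
Foot heads (stressed positions): 2, 4, 6.
End Rule Leftmost: primary stress on the leftmost head = syllable 2.
Secondary stress on 4, 6: kle.ˈnu:.ri:.ˌfla:.pa.ˌdo.

primary 2, secondary 4, 6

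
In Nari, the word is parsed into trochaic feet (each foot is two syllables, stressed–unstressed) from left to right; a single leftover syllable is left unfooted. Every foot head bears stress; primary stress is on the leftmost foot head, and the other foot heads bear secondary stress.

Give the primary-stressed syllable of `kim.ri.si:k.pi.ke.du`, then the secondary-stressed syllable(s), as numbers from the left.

primary 1, secondary 3, 5

Parse left to right into trochaic (ˈσσ) feet: (ˈkim.ri) (ˈsi:k.pi) (ˈke.du).
Foot heads (stressed positions): 1, 3, 5.
End Rule Leftmost: primary stress on the leftmost head = syllable 1.
Secondary stress on 3, 5: ˈkim.ri.ˌsi:k.pi.ˌke.du.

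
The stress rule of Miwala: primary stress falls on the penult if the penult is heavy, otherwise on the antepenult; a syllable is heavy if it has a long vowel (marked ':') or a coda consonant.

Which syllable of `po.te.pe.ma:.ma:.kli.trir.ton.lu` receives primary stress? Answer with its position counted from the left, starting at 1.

Weights: 7 trir H, 8 ton H, 9 lu L.
The penult (syllable 8, ton) is heavy, so it takes stress.
Primary stress: syllable 8 → po.te.pe.ma:.ma:.kli.trir.ˈton.lu.

8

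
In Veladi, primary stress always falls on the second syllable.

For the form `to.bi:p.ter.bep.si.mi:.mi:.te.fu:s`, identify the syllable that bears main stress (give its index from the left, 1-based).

The word has 9 syllables; the second syllable is syllable 2 (bi:p).
Primary stress: syllable 2 → to.ˈbi:p.ter.bep.si.mi:.mi:.te.fu:s.

2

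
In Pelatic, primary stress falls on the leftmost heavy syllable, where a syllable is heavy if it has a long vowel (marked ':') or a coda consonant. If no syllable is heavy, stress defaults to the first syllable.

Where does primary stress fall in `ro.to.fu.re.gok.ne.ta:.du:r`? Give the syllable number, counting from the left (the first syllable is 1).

Weights: 1 ro L, 2 to L, 3 fu L, 4 re L, 5 gok H, 6 ne L, 7 ta: H, 8 du:r H.
Heavy syllables in the domain: 5, 7, 8. The leftmost is syllable 5 (gok).
Primary stress: syllable 5 → ro.to.fu.re.ˈgok.ne.ta:.du:r.

5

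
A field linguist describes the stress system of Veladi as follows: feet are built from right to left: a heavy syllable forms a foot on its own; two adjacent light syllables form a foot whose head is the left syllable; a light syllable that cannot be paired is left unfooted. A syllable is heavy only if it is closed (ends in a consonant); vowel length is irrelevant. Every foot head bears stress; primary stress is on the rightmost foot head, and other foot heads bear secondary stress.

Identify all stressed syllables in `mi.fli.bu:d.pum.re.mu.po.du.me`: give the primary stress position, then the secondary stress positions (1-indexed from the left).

Weights: 1 mi L, 2 fli L, 3 bu:d H, 4 pum H, 5 re L, 6 mu L, 7 po L, 8 du L, 9 me L.
Parse right to left (heavy = foot alone; LL = one foot; stranded L unfooted): (ˈmi.fli) (ˈbu:d) (ˈpum) re (ˈmu.po) (ˈdu.me).
Foot heads: 1, 3, 4, 6, 8.
Primary stress on the rightmost head = syllable 8.
Secondary stress on 1, 3, 4, 6: ˌmi.fli.ˌbu:d.ˌpum.re.ˌmu.po.ˈdu.me.

primary 8, secondary 1, 3, 4, 6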